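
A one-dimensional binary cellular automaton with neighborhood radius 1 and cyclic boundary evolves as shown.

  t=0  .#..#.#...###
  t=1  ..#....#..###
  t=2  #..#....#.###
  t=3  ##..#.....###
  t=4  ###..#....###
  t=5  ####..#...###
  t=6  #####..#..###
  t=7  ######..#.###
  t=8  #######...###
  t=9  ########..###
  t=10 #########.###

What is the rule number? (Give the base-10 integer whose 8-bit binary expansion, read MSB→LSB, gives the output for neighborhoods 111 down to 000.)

216

  [7] ### => #  t=0,i=11
  [6] ##. => #  t=0,i=12
  [5] #.# => .  t=0,i=0
  [4] #.. => #  t=0,i=2
  [3] .## => #  t=0,i=10
  [2] .#. => .  t=0,i=1
  [1] ..# => .  t=0,i=3
  [0] ... => .  t=0,i=8
  bits 11011000 = 216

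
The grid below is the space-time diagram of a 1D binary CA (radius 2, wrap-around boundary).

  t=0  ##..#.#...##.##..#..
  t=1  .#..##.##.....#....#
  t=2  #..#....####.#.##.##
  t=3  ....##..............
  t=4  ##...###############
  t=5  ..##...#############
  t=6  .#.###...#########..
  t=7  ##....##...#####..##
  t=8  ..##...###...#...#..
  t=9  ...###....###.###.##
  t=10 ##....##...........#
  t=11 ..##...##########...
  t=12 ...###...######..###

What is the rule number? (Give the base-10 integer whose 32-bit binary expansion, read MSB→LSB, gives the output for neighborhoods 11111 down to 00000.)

2164987173

  [31] ##### => #  t=4,i=7
  [30] ####. => .  t=2,i=10
  [29] ###.# => .  t=2,i=11
  [28] ###.. => .  t=2,i=0
  [27] ##.## => .  t=0,i=12
  [26] ##.#. => .  t=2,i=12
  [25] ##..# => .  t=0,i=2
  [24] ##... => #  t=1,i=9
  [23] #.### => .  t=2,i=18
  [22] #.##. => .  t=0,i=13
  [21] #.#.# => .  t=2,i=13
  [20] #.#.. => .  t=0,i=6
  [19] #..## => #  t=0,i=19
  [18] #..#. => .  t=0,i=3
  [17] #...# => #  t=0,i=8
  [16] #.... => #  t=1,i=10
  [15] .#### => .  t=2,i=9
  [14] .###. => .  t=2,i=19
  [13] .##.# => .  t=0,i=11
  [12] .##.. => #  t=0,i=1
  [11] .#.## => .  t=2,i=14
  [10] .#.#. => #  t=0,i=5
  [9] .#..# => .  t=0,i=18
  [8] .#... => #  t=0,i=7
  [7] ..### => .  t=2,i=8
  [6] ..##. => .  t=0,i=0
  [5] ..#.# => #  t=0,i=4
  [4] ..#.. => .  t=0,i=17
  [3] ...## => .  t=0,i=9
  [2] ...#. => #  t=1,i=13
  [1] ....# => .  t=1,i=12
  [0] ..... => #  t=1,i=11
  bits 10000001000010110001010100100101 = 2164987173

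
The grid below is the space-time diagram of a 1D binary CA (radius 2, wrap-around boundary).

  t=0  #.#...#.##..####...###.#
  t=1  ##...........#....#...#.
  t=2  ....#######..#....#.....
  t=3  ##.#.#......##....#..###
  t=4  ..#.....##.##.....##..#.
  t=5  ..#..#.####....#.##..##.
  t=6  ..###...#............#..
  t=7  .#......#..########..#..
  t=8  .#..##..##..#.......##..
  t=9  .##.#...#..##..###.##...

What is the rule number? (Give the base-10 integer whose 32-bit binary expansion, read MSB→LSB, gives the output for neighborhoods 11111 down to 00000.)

201630297

  [31] ##### => .  t=2,i=6
  [30] ####. => .  t=0,i=14
  [29] ###.# => .  t=0,i=21
  [28] ###.. => .  t=0,i=15
  [27] ##.## => #  t=0,i=22
  [26] ##.#. => #  t=0,i=1
  [25] ##..# => .  t=0,i=10
  [24] ##... => .  t=0,i=16
  [23] #.### => .  t=5,i=7
  [22] #.##. => .  t=0,i=8
  [21] #.#.# => .  t=3,i=3
  [20] #.#.. => .  t=0,i=2
  [19] #..## => .  t=0,i=11
  [18] #..#. => #  t=2,i=12
  [17] #...# => .  t=0,i=4
  [16] #.... => .  t=1,i=3
  [15] .#### => #  t=0,i=13
  [14] .###. => .  t=0,i=20
  [13] .##.# => #  t=0,i=0
  [12] .##.. => .  t=0,i=9
  [11] .#.## => .  t=0,i=7
  [10] .#.#. => .  t=3,i=4
  [9] .#..# => #  t=3,i=19
  [8] .#... => .  t=0,i=3
  [7] ..### => .  t=0,i=12
  [6] ..##. => #  t=3,i=12
  [5] ..#.# => .  t=0,i=6
  [4] ..#.. => #  t=1,i=13
  [3] ...## => #  t=0,i=18
  [2] ...#. => .  t=0,i=5
  [1] ....# => .  t=1,i=11
  [0] ..... => #  t=1,i=4
  bits 00001100000001001010001001011001 = 201630297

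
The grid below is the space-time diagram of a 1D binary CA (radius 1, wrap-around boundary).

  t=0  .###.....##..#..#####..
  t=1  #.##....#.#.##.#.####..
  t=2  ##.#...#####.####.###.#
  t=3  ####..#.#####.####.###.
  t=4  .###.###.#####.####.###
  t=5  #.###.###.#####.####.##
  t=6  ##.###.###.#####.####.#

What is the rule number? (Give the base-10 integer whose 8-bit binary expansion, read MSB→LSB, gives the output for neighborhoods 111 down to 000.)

  [7] ### => #  t=0,i=2
  [6] ##. => #  t=0,i=3
  [5] #.# => #  t=1,i=1
  [4] #.. => .  t=0,i=4
  [3] .## => .  t=0,i=1
  [2] .#. => #  t=0,i=13
  [1] ..# => #  t=0,i=0
  [0] ... => .  t=0,i=5
  bits 11100110 = 230

230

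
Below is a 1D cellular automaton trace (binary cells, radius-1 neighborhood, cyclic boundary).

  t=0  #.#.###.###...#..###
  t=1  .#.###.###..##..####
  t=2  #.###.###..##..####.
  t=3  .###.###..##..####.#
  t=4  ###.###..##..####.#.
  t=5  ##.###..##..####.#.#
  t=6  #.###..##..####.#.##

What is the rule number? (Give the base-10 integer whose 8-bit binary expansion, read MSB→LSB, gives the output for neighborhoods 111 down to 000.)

171

  ###|#  b7=1 t=0,i=5
  ##.|.  b6=0 t=0,i=0
  #.#|#  b5=1 t=0,i=1
  #..|.  b4=0 t=0,i=11
  .##|#  b3=1 t=0,i=4
  .#.|.  b2=0 t=0,i=2
  ..#|#  b1=1 t=0,i=13
  ...|#  b0=1 t=0,i=12
  bits 10101011 = 171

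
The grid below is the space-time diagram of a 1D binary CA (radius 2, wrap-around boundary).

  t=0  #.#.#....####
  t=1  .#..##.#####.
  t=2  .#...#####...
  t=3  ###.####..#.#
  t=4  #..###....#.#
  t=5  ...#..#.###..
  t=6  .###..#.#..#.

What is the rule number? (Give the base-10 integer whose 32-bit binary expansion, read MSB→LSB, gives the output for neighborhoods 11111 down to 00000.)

  #####|#  b31=1 t=0,i=11
  ####.|.  b30=0 t=0,i=12
  ###.#|.  b29=0 t=0,i=0
  ###..|.  b28=0 t=1,i=11
  ##.##|#  b27=1 t=1,i=6
  ##.#.|#  b26=1 t=0,i=1
  ##..#|.  b25=0 t=1,i=12
  ##...|#  b24=1 t=2,i=10
  #.###|#  b23=1 t=1,i=7
  #.##.|.  b22=0 t=4,i=12
  #.#.#|.  b21=0 t=0,i=2
  #.#..|#  b20=1 t=0,i=4
  #..##|.  b19=0 t=1,i=3
  #..#.|.  b18=0 t=1,i=0
  #...#|.  b17=0 t=2,i=3
  #....|.  b16=0 t=0,i=6
  .####|#  b15=1 t=0,i=10
  .###.|.  b14=0 t=4,i=4
  .##.#|#  b13=1 t=1,i=5
  .##..|.  b12=0 t=4,i=0
  .#.##|.  b11=0 t=3,i=11
  .#.#.|.  b10=0 t=0,i=3
  .#..#|.  b9=0 t=1,i=2
  .#...|#  b8=1 t=0,i=5
  ..###|#  b7=1 t=0,i=9
  ..##.|.  b6=0 t=1,i=4
  ..#.#|#  b5=1 t=3,i=10
  ..#..|#  b4=1 t=1,i=1
  ...##|#  b3=1 t=0,i=8
  ...#.|#  b2=1 t=2,i=0
  ....#|#  b1=1 t=0,i=7
  .....|.  b0=0 t=5,i=0
  bits 10001101100100001010000110111110 = 2375066046

2375066046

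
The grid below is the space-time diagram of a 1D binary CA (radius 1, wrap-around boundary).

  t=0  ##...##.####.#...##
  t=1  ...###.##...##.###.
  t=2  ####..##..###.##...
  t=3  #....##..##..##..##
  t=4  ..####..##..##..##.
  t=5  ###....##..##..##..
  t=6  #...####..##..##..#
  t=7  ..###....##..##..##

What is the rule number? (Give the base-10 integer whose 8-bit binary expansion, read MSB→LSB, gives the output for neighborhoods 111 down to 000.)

  ### -> .   bit 7 = 0  t=0,i=0
  ##. -> .   bit 6 = 0  t=0,i=1
  #.# -> #   bit 5 = 1  t=0,i=7
  #.. -> .   bit 4 = 0  t=0,i=2
  .## -> #   bit 3 = 1  t=0,i=5
  .#. -> #   bit 2 = 1  t=0,i=13
  ..# -> #   bit 1 = 1  t=0,i=4
  ... -> #   bit 0 = 1  t=0,i=3
  bits 00101111 = 47

47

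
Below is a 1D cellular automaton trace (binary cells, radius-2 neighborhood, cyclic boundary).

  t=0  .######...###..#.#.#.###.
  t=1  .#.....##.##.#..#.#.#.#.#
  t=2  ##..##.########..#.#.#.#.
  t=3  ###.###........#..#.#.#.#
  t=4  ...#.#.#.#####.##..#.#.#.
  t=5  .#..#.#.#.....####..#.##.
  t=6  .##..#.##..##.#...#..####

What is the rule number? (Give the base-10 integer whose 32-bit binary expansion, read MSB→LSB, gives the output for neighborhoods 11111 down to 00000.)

  ##### -> .   bit 31 = 0  t=0,i=3
  ####. -> .   bit 30 = 0  t=0,i=5
  ###.# -> .   bit 29 = 0  t=3,i=2
  ###.. -> .   bit 28 = 0  t=0,i=6
  ##.## -> #   bit 27 = 1  t=1,i=9
  ##.#. -> #   bit 26 = 1  t=1,i=12
  ##..# -> #   bit 25 = 1  t=0,i=13
  ##... -> #   bit 24 = 1  t=0,i=7
  #.### -> .   bit 23 = 0  t=0,i=21
  #.##. -> #   bit 22 = 1  t=1,i=10
  #.#.# -> .   bit 21 = 0  t=0,i=17
  #.#.. -> #   bit 20 = 1  t=1,i=1
  #..## -> .   bit 19 = 0  t=0,i=0
  #..#. -> .   bit 18 = 0  t=0,i=14
  #...# -> #   bit 17 = 1  t=0,i=8
  #.... -> .   bit 16 = 0  t=1,i=3
  .#### -> .   bit 15 = 0  t=0,i=2
  .###. -> #   bit 14 = 1  t=0,i=11
  .##.# -> #   bit 13 = 1  t=1,i=8
  .##.. -> #   bit 12 = 1  t=2,i=1
  .#.## -> #   bit 11 = 1  t=0,i=20
  .#.#. -> #   bit 10 = 1  t=0,i=16
  .#..# -> #   bit 9 = 1  t=1,i=14
  .#... -> .   bit 8 = 0  t=1,i=2
  ..### -> #   bit 7 = 1  t=0,i=1
  ..##. -> #   bit 6 = 1  t=1,i=7
  ..#.# -> .   bit 5 = 0  t=0,i=15
  ..#.. -> #   bit 4 = 1  t=3,i=15
  ...## -> .   bit 3 = 0  t=0,i=9
  ...#. -> .   bit 2 = 0  t=3,i=14
  ....# -> #   bit 1 = 1  t=1,i=5
  ..... -> #   bit 0 = 1  t=1,i=4
  bits 00001111010100100111111011010011 = 257064659

257064659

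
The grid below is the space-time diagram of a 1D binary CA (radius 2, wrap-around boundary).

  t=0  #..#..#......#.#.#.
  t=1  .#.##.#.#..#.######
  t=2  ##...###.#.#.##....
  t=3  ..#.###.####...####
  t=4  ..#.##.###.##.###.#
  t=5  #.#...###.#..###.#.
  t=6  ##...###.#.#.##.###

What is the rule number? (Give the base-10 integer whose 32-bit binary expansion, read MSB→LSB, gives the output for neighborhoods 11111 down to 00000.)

497141434

  nb #####: next=.  (t=1,i=15, bit31=0)
  nb ####.: next=.  (t=1,i=17, bit30=0)
  nb ###.#: next=.  (t=1,i=18, bit29=0)
  nb ###..: next=#  (t=3,i=11, bit28=1)
  nb ##.##: next=#  (t=3,i=7, bit27=1)
  nb ##.#.: next=#  (t=1,i=0, bit26=1)
  nb ##..#: next=.  (t=3,i=0, bit25=0)
  nb ##...: next=#  (t=2,i=2, bit24=1)
  nb #.###: next=#  (t=1,i=13, bit23=1)
  nb #.##.: next=.  (t=1,i=3, bit22=0)
  nb #.#.#: next=#  (t=0,i=15, bit21=1)
  nb #.#..: next=.  (t=0,i=0, bit20=0)
  nb #..##: next=.  (t=5,i=12, bit19=0)
  nb #..#.: next=.  (t=0,i=2, bit18=0)
  nb #...#: next=.  (t=2,i=3, bit17=0)
  nb #....: next=#  (t=0,i=8, bit16=1)
  nb .####: next=#  (t=1,i=14, bit15=1)
  nb .###.: next=#  (t=2,i=6, bit14=1)
  nb .##.#: next=.  (t=1,i=4, bit13=0)
  nb .##..: next=.  (t=2,i=1, bit12=0)
  nb .#.##: next=.  (t=1,i=2, bit11=0)
  nb .#.#.: next=#  (t=0,i=14, bit10=1)
  nb .#..#: next=#  (t=0,i=1, bit9=1)
  nb .#...: next=.  (t=0,i=7, bit8=0)
  nb ..###: next=#  (t=2,i=5, bit7=1)
  nb ..##.: next=.  (t=2,i=0, bit6=0)
  nb ..#.#: next=#  (t=0,i=13, bit5=1)
  nb ..#..: next=#  (t=0,i=3, bit4=1)
  nb ...##: next=#  (t=2,i=4, bit3=1)
  nb ...#.: next=.  (t=0,i=12, bit2=0)
  nb ....#: next=#  (t=0,i=11, bit1=1)
  nb .....: next=.  (t=0,i=9, bit0=0)
  bits 00011101101000011100011010111010 = 497141434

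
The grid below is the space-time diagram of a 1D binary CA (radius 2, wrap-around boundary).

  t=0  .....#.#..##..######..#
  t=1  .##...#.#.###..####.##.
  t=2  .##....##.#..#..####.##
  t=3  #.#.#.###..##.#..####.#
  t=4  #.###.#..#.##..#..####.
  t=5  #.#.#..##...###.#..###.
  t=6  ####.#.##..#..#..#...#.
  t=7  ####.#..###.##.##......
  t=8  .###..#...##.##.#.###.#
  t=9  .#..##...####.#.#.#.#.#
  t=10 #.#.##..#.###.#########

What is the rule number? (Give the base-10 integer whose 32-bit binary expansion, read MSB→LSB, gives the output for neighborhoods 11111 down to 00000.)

  nb #####: next=#  (t=0,i=16, bit31=1)
  nb ####.: next=#  (t=0,i=18, bit30=1)
  nb ###.#: next=#  (t=1,i=18, bit29=1)
  nb ###..: next=.  (t=0,i=19, bit28=0)
  nb ##.##: next=#  (t=1,i=19, bit27=1)
  nb ##.#.: next=.  (t=2,i=9, bit26=0)
  nb ##..#: next=#  (t=0,i=12, bit25=1)
  nb ##...: next=.  (t=1,i=3, bit24=0)
  nb #.###: next=#  (t=1,i=10, bit23=1)
  nb #.##.: next=.  (t=1,i=20, bit22=0)
  nb #.#.#: next=#  (t=1,i=8, bit21=1)
  nb #.#..: next=.  (t=0,i=7, bit20=0)
  nb #..##: next=.  (t=0,i=9, bit19=0)
  nb #..#.: next=#  (t=0,i=21, bit18=1)
  nb #...#: next=.  (t=1,i=4, bit17=0)
  nb #....: next=#  (t=0,i=1, bit16=1)
  nb .####: next=#  (t=0,i=15, bit15=1)
  nb .###.: next=.  (t=1,i=11, bit14=0)
  nb .##.#: next=#  (t=2,i=8, bit13=1)
  nb .##..: next=#  (t=0,i=11, bit12=1)
  nb .#.##: next=.  (t=1,i=9, bit11=0)
  nb .#.#.: next=#  (t=0,i=6, bit10=1)
  nb .#..#: next=#  (t=0,i=8, bit9=1)
  nb .#...: next=.  (t=0,i=0, bit8=0)
  nb ..###: next=.  (t=0,i=14, bit7=0)
  nb ..##.: next=#  (t=0,i=10, bit6=1)
  nb ..#.#: next=.  (t=0,i=5, bit5=0)
  nb ..#..: next=.  (t=0,i=22, bit4=0)
  nb ...##: next=#  (t=2,i=6, bit3=1)
  nb ...#.: next=.  (t=0,i=4, bit2=0)
  nb ....#: next=.  (t=0,i=3, bit1=0)
  nb .....: next=#  (t=0,i=2, bit0=1)
  bits 11101010101001011011011001001001 = 3936728649

3936728649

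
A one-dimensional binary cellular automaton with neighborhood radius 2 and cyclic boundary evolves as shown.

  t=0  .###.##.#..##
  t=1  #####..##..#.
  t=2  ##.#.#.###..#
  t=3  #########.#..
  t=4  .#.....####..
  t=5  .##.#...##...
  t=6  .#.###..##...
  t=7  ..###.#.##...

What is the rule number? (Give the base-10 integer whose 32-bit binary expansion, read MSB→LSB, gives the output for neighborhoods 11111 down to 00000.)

  ##### -> .   bit 31 = 0  t=1,i=2
  ####. -> #   bit 30 = 1  t=1,i=3
  ###.# -> #   bit 29 = 1  t=0,i=3
  ###.. -> .   bit 28 = 0  t=1,i=4
  ##.## -> #   bit 27 = 1  t=0,i=0
  ##.#. -> #   bit 26 = 1  t=0,i=7
  ##..# -> #   bit 25 = 1  t=1,i=5
  ##... -> .   bit 24 = 0  t=4,i=11
  #.### -> #   bit 23 = 1  t=0,i=1
  #.##. -> .   bit 22 = 0  t=0,i=5
  #.#.# -> #   bit 21 = 1  t=2,i=3
  #.#.. -> #   bit 20 = 1  t=0,i=8
  #..## -> .   bit 19 = 0  t=0,i=10
  #..#. -> .   bit 18 = 0  t=1,i=10
  #...# -> .   bit 17 = 0  t=4,i=12
  #.... -> .   bit 16 = 0  t=4,i=3
  .#### -> #   bit 15 = 1  t=1,i=1
  .###. -> #   bit 14 = 1  t=0,i=2
  .##.# -> .   bit 13 = 0  t=0,i=6
  .##.. -> #   bit 12 = 1  t=1,i=8
  .#.## -> #   bit 11 = 1  t=1,i=12
  .#.#. -> #   bit 10 = 1  t=2,i=4
  .#..# -> .   bit 9 = 0  t=0,i=9
  .#... -> #   bit 8 = 1  t=4,i=2
  ..### -> .   bit 7 = 0  t=2,i=12
  ..##. -> #   bit 6 = 1  t=0,i=11
  ..#.# -> .   bit 5 = 0  t=1,i=11
  ..#.. -> #   bit 4 = 1  t=4,i=1
  ...## -> .   bit 3 = 0  t=4,i=6
  ...#. -> .   bit 2 = 0  t=4,i=0
  ....# -> .   bit 1 = 0  t=4,i=5
  ..... -> #   bit 0 = 1  t=4,i=4
  bits 01101110101100001101110101010001 = 1857084753

1857084753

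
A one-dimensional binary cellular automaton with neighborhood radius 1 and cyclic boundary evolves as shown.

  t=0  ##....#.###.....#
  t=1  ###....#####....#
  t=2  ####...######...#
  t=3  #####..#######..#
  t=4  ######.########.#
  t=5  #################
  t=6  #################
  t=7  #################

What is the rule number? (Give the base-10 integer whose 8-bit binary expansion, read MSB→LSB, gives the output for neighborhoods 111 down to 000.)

248

  [7] ### => #  t=0,i=0
  [6] ##. => #  t=0,i=1
  [5] #.# => #  t=0,i=7
  [4] #.. => #  t=0,i=2
  [3] .## => #  t=0,i=8
  [2] .#. => .  t=0,i=6
  [1] ..# => .  t=0,i=5
  [0] ... => .  t=0,i=3
  bits 11111000 = 248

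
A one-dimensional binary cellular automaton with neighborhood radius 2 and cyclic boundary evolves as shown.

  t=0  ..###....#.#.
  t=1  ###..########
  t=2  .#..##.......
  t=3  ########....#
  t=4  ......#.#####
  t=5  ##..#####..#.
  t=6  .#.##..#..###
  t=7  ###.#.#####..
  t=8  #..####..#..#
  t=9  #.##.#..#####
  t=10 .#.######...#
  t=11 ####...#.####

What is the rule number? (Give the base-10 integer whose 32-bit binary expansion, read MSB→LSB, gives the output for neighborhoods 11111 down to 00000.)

  nb #####: next=.  (t=1,i=0, bit31=0)
  nb ####.: next=#  (t=1,i=1, bit30=1)
  nb ###.#: next=.  (t=6,i=12, bit29=0)
  nb ###..: next=.  (t=0,i=4, bit28=0)
  nb ##.##: next=#  (t=9,i=1, bit27=1)
  nb ##.#.: next=#  (t=6,i=0, bit26=1)
  nb ##..#: next=.  (t=1,i=3, bit25=0)
  nb ##...: next=#  (t=0,i=5, bit24=1)
  nb #.###: next=#  (t=4,i=8, bit23=1)
  nb #.##.: next=.  (t=5,i=0, bit22=0)
  nb #.#.#: next=#  (t=6,i=1, bit21=1)
  nb #.#..: next=#  (t=0,i=11, bit20=1)
  nb #..##: next=#  (t=1,i=4, bit19=1)
  nb #..#.: next=#  (t=5,i=10, bit18=1)
  nb #...#: next=#  (t=0,i=0, bit17=1)
  nb #....: next=#  (t=0,i=6, bit16=1)
  nb .####: next=.  (t=1,i=6, bit15=0)
  nb .###.: next=.  (t=0,i=3, bit14=0)
  nb .##.#: next=#  (t=9,i=3, bit13=1)
  nb .##..: next=#  (t=2,i=5, bit12=1)
  nb .#.##: next=#  (t=4,i=7, bit11=1)
  nb .#.#.: next=#  (t=0,i=10, bit10=1)
  nb .#..#: next=#  (t=2,i=2, bit9=1)
  nb .#...: next=#  (t=0,i=12, bit8=1)
  nb ..###: next=#  (t=0,i=2, bit7=1)
  nb ..##.: next=#  (t=2,i=4, bit6=1)
  nb ..#.#: next=#  (t=0,i=9, bit5=1)
  nb ..#..: next=#  (t=2,i=1, bit4=1)
  nb ...##: next=#  (t=0,i=1, bit3=1)
  nb ...#.: next=#  (t=0,i=8, bit2=1)
  nb ....#: next=#  (t=0,i=7, bit1=1)
  nb .....: next=.  (t=2,i=8, bit0=0)
  bits 01001101101111110011111111111110 = 1304379390

1304379390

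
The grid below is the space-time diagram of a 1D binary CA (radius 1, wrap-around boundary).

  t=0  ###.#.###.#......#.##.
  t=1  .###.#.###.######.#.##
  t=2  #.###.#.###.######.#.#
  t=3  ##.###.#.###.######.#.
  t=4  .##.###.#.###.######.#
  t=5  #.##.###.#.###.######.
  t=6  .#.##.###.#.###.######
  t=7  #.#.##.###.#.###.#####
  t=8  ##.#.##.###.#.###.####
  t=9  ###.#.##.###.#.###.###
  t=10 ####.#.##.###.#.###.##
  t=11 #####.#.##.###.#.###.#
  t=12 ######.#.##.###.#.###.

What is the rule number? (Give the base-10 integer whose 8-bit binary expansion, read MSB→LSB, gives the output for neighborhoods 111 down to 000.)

243

  ###|#  b7=1 t=0,i=1
  ##.|#  b6=1 t=0,i=2
  #.#|#  b5=1 t=0,i=3
  #..|#  b4=1 t=0,i=11
  .##|.  b3=0 t=0,i=0
  .#.|.  b2=0 t=0,i=4
  ..#|#  b1=1 t=0,i=16
  ...|#  b0=1 t=0,i=12
  bits 11110011 = 243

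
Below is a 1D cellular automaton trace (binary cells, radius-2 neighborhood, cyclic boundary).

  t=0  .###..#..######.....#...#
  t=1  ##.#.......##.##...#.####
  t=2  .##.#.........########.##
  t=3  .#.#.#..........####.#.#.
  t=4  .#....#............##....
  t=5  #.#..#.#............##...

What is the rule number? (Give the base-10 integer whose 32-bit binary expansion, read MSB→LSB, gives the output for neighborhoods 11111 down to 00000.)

3049396516

  ##### -> #   bit 31 = 1  t=0,i=11
  ####. -> .   bit 30 = 0  t=0,i=13
  ###.# -> #   bit 29 = 1  t=1,i=1
  ###.. -> #   bit 28 = 1  t=0,i=3
  ##.## -> .   bit 27 = 0  t=1,i=13
  ##.#. -> #   bit 26 = 1  t=1,i=2
  ##..# -> .   bit 25 = 0  t=0,i=4
  ##... -> #   bit 24 = 1  t=0,i=15
  #.### -> #   bit 23 = 1  t=0,i=1
  #.##. -> #   bit 22 = 1  t=1,i=14
  #.#.# -> .   bit 21 = 0  t=3,i=3
  #.#.. -> .   bit 20 = 0  t=1,i=3
  #..## -> .   bit 19 = 0  t=0,i=8
  #..#. -> .   bit 18 = 0  t=0,i=5
  #...# -> #   bit 17 = 1  t=0,i=22
  #.... -> .   bit 16 = 0  t=0,i=16
  .#### -> .   bit 15 = 0  t=0,i=10
  .###. -> .   bit 14 = 0  t=0,i=2
  .##.# -> .   bit 13 = 0  t=1,i=12
  .##.. -> #   bit 12 = 1  t=1,i=15
  .#.## -> #   bit 11 = 1  t=0,i=0
  .#.#. -> .   bit 10 = 0  t=3,i=2
  .#..# -> .   bit 9 = 0  t=0,i=7
  .#... -> #   bit 8 = 1  t=0,i=21
  ..### -> .   bit 7 = 0  t=0,i=9
  ..##. -> .   bit 6 = 0  t=1,i=11
  ..#.# -> #   bit 5 = 1  t=0,i=24
  ..#.. -> .   bit 4 = 0  t=0,i=6
  ...## -> .   bit 3 = 0  t=1,i=10
  ...#. -> #   bit 2 = 1  t=0,i=19
  ....# -> .   bit 1 = 0  t=0,i=18
  ..... -> .   bit 0 = 0  t=0,i=17
  bits 10110101110000100001100100100100 = 3049396516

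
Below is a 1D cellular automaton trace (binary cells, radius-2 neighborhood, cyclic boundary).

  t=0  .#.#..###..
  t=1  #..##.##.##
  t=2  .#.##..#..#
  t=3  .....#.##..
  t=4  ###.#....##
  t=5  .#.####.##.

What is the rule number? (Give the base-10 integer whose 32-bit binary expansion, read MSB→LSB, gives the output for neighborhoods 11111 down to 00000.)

  #####|.  b31=0 t=4,i=0
  ####.|#  b30=1 t=4,i=1
  ###.#|.  b29=0 t=4,i=2
  ###..|.  b28=0 t=0,i=8
  ##.##|.  b27=0 t=1,i=5
  ##.#.|#  b26=1 t=4,i=3
  ##..#|#  b25=1 t=1,i=1
  ##...|#  b24=1 t=0,i=9
  #.###|.  b23=0 t=1,i=9
  #.##.|.  b22=0 t=1,i=6
  #.#.#|.  b21=0 t=2,i=1
  #.#..|#  b20=1 t=0,i=3
  #..##|.  b19=0 t=0,i=5
  #..#.|.  b18=0 t=2,i=6
  #...#|#  b17=1 t=0,i=10
  #....|#  b16=1 t=3,i=10
  .####|.  b15=0 t=4,i=10
  .###.|#  b14=1 t=0,i=7
  .##.#|#  b13=1 t=1,i=4
  .##..|.  b12=0 t=2,i=4
  .#.##|.  b11=0 t=2,i=2
  .#.#.|.  b10=0 t=0,i=2
  .#..#|#  b9=1 t=0,i=4
  .#...|#  b8=1 t=4,i=5
  ..###|#  b7=1 t=0,i=6
  ..##.|#  b6=1 t=1,i=3
  ..#.#|.  b5=0 t=0,i=1
  ..#..|#  b4=1 t=2,i=7
  ...##|#  b3=1 t=4,i=8
  ...#.|#  b2=1 t=0,i=0
  ....#|.  b1=0 t=3,i=3
  .....|#  b0=1 t=3,i=0
  bits 01000111000100110110001111011101 = 1192453085

1192453085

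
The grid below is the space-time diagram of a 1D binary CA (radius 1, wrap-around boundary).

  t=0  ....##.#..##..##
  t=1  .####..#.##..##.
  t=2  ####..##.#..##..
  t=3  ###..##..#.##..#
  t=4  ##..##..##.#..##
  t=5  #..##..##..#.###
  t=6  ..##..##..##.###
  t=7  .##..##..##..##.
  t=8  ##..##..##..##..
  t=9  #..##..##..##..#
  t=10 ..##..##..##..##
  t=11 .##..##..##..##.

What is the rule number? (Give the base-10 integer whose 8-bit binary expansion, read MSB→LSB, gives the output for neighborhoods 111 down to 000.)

  [7] ### => #  t=1,i=2
  [6] ##. => .  t=0,i=5
  [5] #.# => .  t=0,i=6
  [4] #.. => .  t=0,i=0
  [3] .## => #  t=0,i=4
  [2] .#. => #  t=0,i=7
  [1] ..# => #  t=0,i=3
  [0] ... => #  t=0,i=1
  bits 10001111 = 143

143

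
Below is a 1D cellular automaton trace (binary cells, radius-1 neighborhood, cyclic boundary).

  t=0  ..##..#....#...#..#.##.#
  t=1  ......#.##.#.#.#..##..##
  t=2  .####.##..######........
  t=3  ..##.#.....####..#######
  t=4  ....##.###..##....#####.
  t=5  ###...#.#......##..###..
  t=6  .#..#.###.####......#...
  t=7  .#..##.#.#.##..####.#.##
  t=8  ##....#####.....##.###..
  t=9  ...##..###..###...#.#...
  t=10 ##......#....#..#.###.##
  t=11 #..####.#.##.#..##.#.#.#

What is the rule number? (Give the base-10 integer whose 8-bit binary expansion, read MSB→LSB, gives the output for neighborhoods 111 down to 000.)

  ### -> #   bit 7 = 1  t=2,i=2
  ##. -> .   bit 6 = 0  t=0,i=3
  #.# -> #   bit 5 = 1  t=0,i=19
  #.. -> .   bit 4 = 0  t=0,i=0
  .## -> .   bit 3 = 0  t=0,i=2
  .#. -> #   bit 2 = 1  t=0,i=6
  ..# -> .   bit 1 = 0  t=0,i=1
  ... -> #   bit 0 = 1  t=0,i=8
  bits 10100101 = 165

165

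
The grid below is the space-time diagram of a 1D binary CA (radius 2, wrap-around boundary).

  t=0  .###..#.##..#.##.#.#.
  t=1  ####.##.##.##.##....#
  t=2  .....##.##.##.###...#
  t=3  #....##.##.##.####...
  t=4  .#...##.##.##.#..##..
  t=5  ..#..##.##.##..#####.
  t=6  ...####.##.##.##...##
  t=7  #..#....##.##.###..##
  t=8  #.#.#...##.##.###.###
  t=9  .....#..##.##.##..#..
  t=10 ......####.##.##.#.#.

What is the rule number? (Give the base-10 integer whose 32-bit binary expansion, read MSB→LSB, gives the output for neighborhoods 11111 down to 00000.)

298611680

  [31] ##### => .  t=1,i=1
  [30] ####. => .  t=1,i=2
  [29] ###.# => .  t=1,i=3
  [28] ###.. => #  t=0,i=3
  [27] ##.## => .  t=1,i=4
  [26] ##.#. => .  t=0,i=16
  [25] ##..# => .  t=0,i=4
  [24] ##... => #  t=1,i=16
  [23] #.### => #  t=2,i=14
  [22] #.##. => #  t=0,i=8
  [21] #.#.# => .  t=0,i=17
  [20] #.#.. => .  t=0,i=19
  [19] #..## => #  t=0,i=0
  [18] #..#. => #  t=0,i=5
  [17] #...# => .  t=2,i=18
  [16] #.... => .  t=1,i=17
  [15] .#### => .  t=1,i=0
  [14] .###. => #  t=0,i=2
  [13] .##.# => #  t=0,i=15
  [12] .##.. => #  t=0,i=9
  [11] .#.## => .  t=0,i=7
  [10] .#.#. => .  t=0,i=18
  [9] .#..# => #  t=0,i=20
  [8] .#... => #  t=2,i=0
  [7] ..### => #  t=0,i=1
  [6] ..##. => #  t=2,i=5
  [5] ..#.# => #  t=0,i=6
  [4] ..#.. => .  t=2,i=20
  [3] ...## => .  t=1,i=19
  [2] ...#. => .  t=2,i=19
  [1] ....# => .  t=1,i=18
  [0] ..... => .  t=2,i=2
  bits 00010001110011000111001111100000 = 298611680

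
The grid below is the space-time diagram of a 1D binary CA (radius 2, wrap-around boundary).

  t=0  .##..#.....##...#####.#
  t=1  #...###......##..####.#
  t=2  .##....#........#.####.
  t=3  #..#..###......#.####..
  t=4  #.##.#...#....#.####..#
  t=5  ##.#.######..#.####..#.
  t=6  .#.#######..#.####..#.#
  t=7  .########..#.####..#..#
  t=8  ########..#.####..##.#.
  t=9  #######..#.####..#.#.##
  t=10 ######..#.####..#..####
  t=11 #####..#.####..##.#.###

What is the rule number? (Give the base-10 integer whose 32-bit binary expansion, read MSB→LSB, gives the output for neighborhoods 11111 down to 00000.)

  ##### -> #   bit 31 = 1  t=0,i=18
  ####. -> #   bit 30 = 1  t=0,i=19
  ###.# -> #   bit 29 = 1  t=0,i=20
  ###.. -> .   bit 28 = 0  t=1,i=6
  ##.## -> #   bit 27 = 1  t=1,i=21
  ##.#. -> .   bit 26 = 0  t=0,i=21
  ##..# -> .   bit 25 = 0  t=0,i=3
  ##... -> #   bit 24 = 1  t=0,i=13
  #.### -> #   bit 23 = 1  t=2,i=18
  #.##. -> .   bit 22 = 0  t=0,i=1
  #.#.# -> #   bit 21 = 1  t=0,i=22
  #.#.. -> #   bit 20 = 1  t=4,i=5
  #..## -> #   bit 19 = 1  t=1,i=16
  #..#. -> #   bit 18 = 1  t=0,i=4
  #...# -> #   bit 17 = 1  t=0,i=14
  #.... -> .   bit 16 = 0  t=0,i=7
  .#### -> #   bit 15 = 1  t=0,i=17
  .###. -> .   bit 14 = 0  t=1,i=5
  .##.# -> #   bit 13 = 1  t=4,i=0
  .##.. -> .   bit 12 = 0  t=0,i=2
  .#.## -> #   bit 11 = 1  t=0,i=0
  .#.#. -> .   bit 10 = 0  t=6,i=0
  .#..# -> .   bit 9 = 0  t=3,i=1
  .#... -> #   bit 8 = 1  t=0,i=6
  ..### -> .   bit 7 = 0  t=0,i=16
  ..##. -> .   bit 6 = 0  t=0,i=11
  ..#.# -> .   bit 5 = 0  t=2,i=16
  ..#.. -> #   bit 4 = 1  t=0,i=5
  ...## -> .   bit 3 = 0  t=0,i=10
  ...#. -> #   bit 2 = 1  t=2,i=6
  ....# -> .   bit 1 = 0  t=0,i=9
  ..... -> .   bit 0 = 0  t=0,i=8
  bits 11101001101111101010100100010100 = 3921586452

3921586452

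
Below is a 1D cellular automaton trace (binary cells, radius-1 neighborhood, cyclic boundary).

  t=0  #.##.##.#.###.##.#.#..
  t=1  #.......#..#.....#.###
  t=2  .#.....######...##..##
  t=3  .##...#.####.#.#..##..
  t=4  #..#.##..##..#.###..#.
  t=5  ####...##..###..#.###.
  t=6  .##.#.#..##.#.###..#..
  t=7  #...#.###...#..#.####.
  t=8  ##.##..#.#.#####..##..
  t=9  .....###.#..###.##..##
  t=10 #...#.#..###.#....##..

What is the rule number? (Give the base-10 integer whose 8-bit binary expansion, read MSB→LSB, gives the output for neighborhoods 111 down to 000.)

  ### -> #   bit 7 = 1  t=0,i=11
  ##. -> .   bit 6 = 0  t=0,i=3
  #.# -> .   bit 5 = 0  t=0,i=1
  #.. -> #   bit 4 = 1  t=0,i=20
  .## -> .   bit 3 = 0  t=0,i=2
  .#. -> #   bit 2 = 1  t=0,i=0
  ..# -> #   bit 1 = 1  t=0,i=21
  ... -> .   bit 0 = 0  t=1,i=2
  bits 10010110 = 150

150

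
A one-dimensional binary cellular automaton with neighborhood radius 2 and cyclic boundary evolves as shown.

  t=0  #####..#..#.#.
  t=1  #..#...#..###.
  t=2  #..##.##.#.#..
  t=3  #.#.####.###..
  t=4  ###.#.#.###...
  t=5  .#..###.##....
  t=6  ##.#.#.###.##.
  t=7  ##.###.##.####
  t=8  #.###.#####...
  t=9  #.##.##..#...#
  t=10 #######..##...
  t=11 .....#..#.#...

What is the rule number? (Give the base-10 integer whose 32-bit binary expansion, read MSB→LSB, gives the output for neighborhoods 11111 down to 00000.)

1224308021

  #####|.  b31=0 t=0,i=2
  ####.|#  b30=1 t=0,i=3
  ###.#|.  b29=0 t=1,i=12
  ###..|.  b28=0 t=0,i=4
  ##.##|#  b27=1 t=2,i=5
  ##.#.|.  b26=0 t=1,i=13
  ##..#|.  b25=0 t=0,i=5
  ##...|.  b24=0 t=4,i=11
  #.###|#  b23=1 t=0,i=0
  #.##.|#  b22=1 t=2,i=6
  #.#.#|#  b21=1 t=0,i=12
  #.#..|#  b20=1 t=1,i=0
  #..##|#  b19=1 t=1,i=9
  #..#.|.  b18=0 t=0,i=6
  #...#|.  b17=0 t=1,i=5
  #....|#  b16=1 t=5,i=11
  .####|.  b15=0 t=0,i=1
  .###.|#  b14=1 t=1,i=11
  .##.#|#  b13=1 t=2,i=4
  .##..|#  b12=1 t=5,i=9
  .#.##|.  b11=0 t=0,i=13
  .#.#.|#  b10=1 t=0,i=11
  .#..#|.  b9=0 t=0,i=8
  .#...|#  b8=1 t=1,i=4
  ..###|.  b7=0 t=1,i=10
  ..##.|.  b6=0 t=2,i=3
  ..#.#|#  b5=1 t=0,i=10
  ..#..|#  b4=1 t=0,i=7
  ...##|.  b3=0 t=4,i=13
  ...#.|#  b2=1 t=1,i=6
  ....#|.  b1=0 t=5,i=13
  .....|#  b0=1 t=5,i=12
  bits 01001000111110010111010100110101 = 1224308021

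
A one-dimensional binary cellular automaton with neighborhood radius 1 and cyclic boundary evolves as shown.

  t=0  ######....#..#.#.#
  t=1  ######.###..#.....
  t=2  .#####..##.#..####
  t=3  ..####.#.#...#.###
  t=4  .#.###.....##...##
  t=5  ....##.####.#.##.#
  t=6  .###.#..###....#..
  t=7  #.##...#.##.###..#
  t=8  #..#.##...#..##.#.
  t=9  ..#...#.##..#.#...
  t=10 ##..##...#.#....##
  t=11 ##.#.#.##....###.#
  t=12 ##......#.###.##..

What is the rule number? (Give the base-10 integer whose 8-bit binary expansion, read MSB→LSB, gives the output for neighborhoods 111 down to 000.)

195

  ###|#  b7=1 t=0,i=0
  ##.|#  b6=1 t=0,i=5
  #.#|.  b5=0 t=0,i=14
  #..|.  b4=0 t=0,i=6
  .##|.  b3=0 t=0,i=17
  .#.|.  b2=0 t=0,i=10
  ..#|#  b1=1 t=0,i=9
  ...|#  b0=1 t=0,i=7
  bits 11000011 = 195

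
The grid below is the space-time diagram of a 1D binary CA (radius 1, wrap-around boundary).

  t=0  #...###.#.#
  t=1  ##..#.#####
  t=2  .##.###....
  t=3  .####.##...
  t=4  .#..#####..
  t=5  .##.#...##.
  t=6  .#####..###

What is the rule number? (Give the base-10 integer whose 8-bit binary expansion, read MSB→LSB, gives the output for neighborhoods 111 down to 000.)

  [7] ### => .  t=0,i=5
  [6] ##. => #  t=0,i=0
  [5] #.# => #  t=0,i=7
  [4] #.. => #  t=0,i=1
  [3] .## => #  t=0,i=4
  [2] .#. => #  t=0,i=8
  [1] ..# => .  t=0,i=3
  [0] ... => .  t=0,i=2
  bits 01111100 = 124

124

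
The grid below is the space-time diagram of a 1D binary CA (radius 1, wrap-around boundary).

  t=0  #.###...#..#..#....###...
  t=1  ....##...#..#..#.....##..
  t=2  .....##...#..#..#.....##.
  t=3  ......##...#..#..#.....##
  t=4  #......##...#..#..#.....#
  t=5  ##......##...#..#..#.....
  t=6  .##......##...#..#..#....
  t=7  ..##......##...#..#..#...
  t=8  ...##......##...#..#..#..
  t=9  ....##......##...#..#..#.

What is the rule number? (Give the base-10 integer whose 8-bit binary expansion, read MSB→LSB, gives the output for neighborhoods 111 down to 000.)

  [7] ### => .  t=0,i=3
  [6] ##. => #  t=0,i=4
  [5] #.# => .  t=0,i=1
  [4] #.. => #  t=0,i=5
  [3] .## => .  t=0,i=2
  [2] .#. => .  t=0,i=0
  [1] ..# => .  t=0,i=7
  [0] ... => .  t=0,i=6
  bits 01010000 = 80

80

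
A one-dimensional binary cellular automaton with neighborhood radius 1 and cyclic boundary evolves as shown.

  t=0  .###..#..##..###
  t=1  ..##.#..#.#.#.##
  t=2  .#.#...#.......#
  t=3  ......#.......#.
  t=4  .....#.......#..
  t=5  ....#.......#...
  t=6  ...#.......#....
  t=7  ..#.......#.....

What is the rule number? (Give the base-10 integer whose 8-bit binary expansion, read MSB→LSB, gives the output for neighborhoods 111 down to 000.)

  ###|#  b7=1 t=0,i=2
  ##.|#  b6=1 t=0,i=3
  #.#|.  b5=0 t=0,i=0
  #..|.  b4=0 t=0,i=4
  .##|.  b3=0 t=0,i=1
  .#.|.  b2=0 t=0,i=6
  ..#|#  b1=1 t=0,i=5
  ...|.  b0=0 t=2,i=5
  bits 11000010 = 194

194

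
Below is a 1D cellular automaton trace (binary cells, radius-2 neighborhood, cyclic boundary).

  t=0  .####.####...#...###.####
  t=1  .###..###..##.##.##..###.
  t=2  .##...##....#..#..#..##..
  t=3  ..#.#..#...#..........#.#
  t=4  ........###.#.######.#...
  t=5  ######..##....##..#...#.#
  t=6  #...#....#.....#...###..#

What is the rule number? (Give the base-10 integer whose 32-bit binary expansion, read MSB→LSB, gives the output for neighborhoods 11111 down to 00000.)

1082323333

  nb #####: next=.  (t=4,i=16, bit31=0)
  nb ####.: next=#  (t=0,i=3, bit30=1)
  nb ###.#: next=.  (t=0,i=4, bit29=0)
  nb ###..: next=.  (t=0,i=9, bit28=0)
  nb ##.##: next=.  (t=0,i=0, bit27=0)
  nb ##.#.: next=.  (t=4,i=11, bit26=0)
  nb ##..#: next=.  (t=1,i=4, bit25=0)
  nb ##...: next=.  (t=0,i=10, bit24=0)
  nb #.###: next=#  (t=0,i=1, bit23=1)
  nb #.##.: next=.  (t=1,i=14, bit22=0)
  nb #.#.#: next=.  (t=4,i=12, bit21=0)
  nb #.#..: next=.  (t=3,i=4, bit20=0)
  nb #..##: next=.  (t=1,i=0, bit19=0)
  nb #..#.: next=.  (t=2,i=14, bit18=0)
  nb #...#: next=#  (t=0,i=11, bit17=1)
  nb #....: next=.  (t=2,i=9, bit16=0)
  nb .####: next=#  (t=0,i=2, bit15=1)
  nb .###.: next=#  (t=0,i=18, bit14=1)
  nb .##.#: next=#  (t=1,i=12, bit13=1)
  nb .##..: next=#  (t=1,i=18, bit12=1)
  nb .#.##: next=.  (t=4,i=13, bit11=0)
  nb .#.#.: next=.  (t=3,i=3, bit10=0)
  nb .#..#: next=.  (t=2,i=13, bit9=0)
  nb .#...: next=#  (t=0,i=14, bit8=1)
  nb ..###: next=#  (t=0,i=17, bit7=1)
  nb ..##.: next=.  (t=1,i=11, bit6=0)
  nb ..#.#: next=.  (t=3,i=2, bit5=0)
  nb ..#..: next=.  (t=0,i=13, bit4=0)
  nb ...##: next=.  (t=0,i=16, bit3=0)
  nb ...#.: next=#  (t=0,i=12, bit2=1)
  nb ....#: next=.  (t=2,i=10, bit1=0)
  nb .....: next=#  (t=3,i=14, bit0=1)
  bits 01000000100000101111000110000101 = 1082323333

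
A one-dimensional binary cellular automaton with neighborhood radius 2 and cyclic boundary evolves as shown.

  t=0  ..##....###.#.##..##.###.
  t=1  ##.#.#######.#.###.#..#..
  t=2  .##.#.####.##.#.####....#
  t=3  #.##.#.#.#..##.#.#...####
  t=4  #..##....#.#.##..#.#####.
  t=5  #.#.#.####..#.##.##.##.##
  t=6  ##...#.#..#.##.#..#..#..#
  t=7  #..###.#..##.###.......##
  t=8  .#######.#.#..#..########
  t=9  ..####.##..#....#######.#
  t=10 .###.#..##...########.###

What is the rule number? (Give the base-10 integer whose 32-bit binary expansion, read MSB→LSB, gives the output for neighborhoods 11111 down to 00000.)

2786850991

  [31] ##### => #  t=1,i=7
  [30] ####. => .  t=1,i=10
  [29] ###.# => #  t=0,i=10
  [28] ###.. => .  t=0,i=23
  [27] ##.## => .  t=0,i=20
  [26] ##.#. => #  t=0,i=11
  [25] ##..# => #  t=0,i=16
  [24] ##... => .  t=0,i=4
  [23] #.### => .  t=0,i=21
  [22] #.##. => .  t=0,i=14
  [21] #.#.# => .  t=0,i=12
  [20] #.#.. => #  t=1,i=19
  [19] #..## => #  t=0,i=17
  [18] #..#. => .  t=1,i=21
  [17] #...# => #  t=0,i=0
  [16] #.... => #  t=0,i=5
  [15] .#### => #  t=1,i=6
  [14] .###. => #  t=0,i=9
  [13] .##.# => #  t=0,i=19
  [12] .##.. => #  t=0,i=3
  [11] .#.## => #  t=0,i=13
  [10] .#.#. => .  t=3,i=6
  [9] .#..# => .  t=1,i=20
  [8] .#... => .  t=3,i=18
  [7] ..### => #  t=0,i=8
  [6] ..##. => .  t=0,i=2
  [5] ..#.# => #  t=2,i=24
  [4] ..#.. => .  t=1,i=22
  [3] ...## => #  t=0,i=1
  [2] ...#. => #  t=2,i=23
  [1] ....# => #  t=0,i=6
  [0] ..... => #  t=7,i=18
  bits 10100110000110111111100010101111 = 2786850991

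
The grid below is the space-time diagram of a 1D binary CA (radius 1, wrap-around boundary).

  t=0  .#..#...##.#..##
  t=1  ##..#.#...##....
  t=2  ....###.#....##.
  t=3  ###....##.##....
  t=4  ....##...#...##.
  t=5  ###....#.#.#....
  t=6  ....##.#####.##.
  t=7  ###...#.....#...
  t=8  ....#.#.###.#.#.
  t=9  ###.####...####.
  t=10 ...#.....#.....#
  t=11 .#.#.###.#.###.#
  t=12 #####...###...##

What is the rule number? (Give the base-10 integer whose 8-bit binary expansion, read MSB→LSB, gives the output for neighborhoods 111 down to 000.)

37

  ###|.  b7=0 t=2,i=5
  ##.|.  b6=0 t=0,i=9
  #.#|#  b5=1 t=0,i=0
  #..|.  b4=0 t=0,i=2
  .##|.  b3=0 t=0,i=8
  .#.|#  b2=1 t=0,i=1
  ..#|.  b1=0 t=0,i=3
  ...|#  b0=1 t=0,i=6
  bits 00100101 = 37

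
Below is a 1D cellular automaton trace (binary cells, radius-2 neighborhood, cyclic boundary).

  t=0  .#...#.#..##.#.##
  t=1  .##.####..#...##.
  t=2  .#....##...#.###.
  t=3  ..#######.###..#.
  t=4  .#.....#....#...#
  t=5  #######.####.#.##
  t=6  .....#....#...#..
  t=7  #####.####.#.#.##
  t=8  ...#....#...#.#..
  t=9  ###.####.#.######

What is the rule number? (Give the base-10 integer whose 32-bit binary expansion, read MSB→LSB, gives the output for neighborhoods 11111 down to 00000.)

  [31] ##### => .  t=3,i=4
  [30] ####. => #  t=1,i=6
  [29] ###.# => .  t=3,i=8
  [28] ###.. => #  t=1,i=7
  [27] ##.## => .  t=1,i=3
  [26] ##.#. => .  t=0,i=0
  [25] ##..# => .  t=1,i=8
  [24] ##... => #  t=2,i=8
  [23] #.### => .  t=1,i=4
  [22] #.##. => #  t=0,i=15
  [21] #.#.# => .  t=0,i=13
  [20] #.#.. => #  t=0,i=1
  [19] #..## => .  t=0,i=9
  [18] #..#. => .  t=1,i=9
  [17] #...# => .  t=0,i=3
  [16] #.... => #  t=2,i=3
  [15] .#### => .  t=1,i=5
  [14] .###. => .  t=2,i=14
  [13] .##.# => .  t=0,i=11
  [12] .##.. => #  t=1,i=15
  [11] .#.## => #  t=0,i=14
  [10] .#.#. => #  t=0,i=6
  [9] .#..# => .  t=0,i=8
  [8] .#... => #  t=0,i=2
  [7] ..### => .  t=3,i=2
  [6] ..##. => #  t=0,i=10
  [5] ..#.# => #  t=0,i=5
  [4] ..#.. => .  t=1,i=10
  [3] ...## => #  t=1,i=13
  [2] ...#. => #  t=0,i=4
  [1] ....# => #  t=2,i=4
  [0] ..... => #  t=4,i=4
  bits 01010001010100010001110101101111 = 1364270447

1364270447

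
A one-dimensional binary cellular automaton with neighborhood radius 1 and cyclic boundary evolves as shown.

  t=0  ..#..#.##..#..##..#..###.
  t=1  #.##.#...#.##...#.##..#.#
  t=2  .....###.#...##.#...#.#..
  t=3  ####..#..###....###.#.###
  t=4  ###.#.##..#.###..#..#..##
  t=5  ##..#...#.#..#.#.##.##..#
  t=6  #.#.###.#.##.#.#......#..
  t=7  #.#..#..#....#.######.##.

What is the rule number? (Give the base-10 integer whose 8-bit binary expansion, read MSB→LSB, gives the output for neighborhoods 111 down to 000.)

  [7] ### => #  t=0,i=22
  [6] ##. => .  t=0,i=8
  [5] #.# => .  t=0,i=6
  [4] #.. => #  t=0,i=3
  [3] .## => .  t=0,i=7
  [2] .#. => #  t=0,i=2
  [1] ..# => .  t=0,i=1
  [0] ... => #  t=0,i=0
  bits 10010101 = 149

149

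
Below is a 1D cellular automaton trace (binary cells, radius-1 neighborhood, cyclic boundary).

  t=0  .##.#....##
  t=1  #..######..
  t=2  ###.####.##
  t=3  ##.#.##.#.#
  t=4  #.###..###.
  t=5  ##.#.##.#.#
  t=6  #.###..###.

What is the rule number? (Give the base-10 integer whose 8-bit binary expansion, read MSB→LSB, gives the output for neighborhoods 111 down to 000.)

  nb ###: next=#  (t=1,i=4, bit7=1)
  nb ##.: next=.  (t=0,i=2, bit6=0)
  nb #.#: next=#  (t=0,i=0, bit5=1)
  nb #..: next=#  (t=0,i=5, bit4=1)
  nb .##: next=.  (t=0,i=1, bit3=0)
  nb .#.: next=#  (t=0,i=4, bit2=1)
  nb ..#: next=#  (t=0,i=8, bit1=1)
  nb ...: next=#  (t=0,i=6, bit0=1)
  bits 10110111 = 183

183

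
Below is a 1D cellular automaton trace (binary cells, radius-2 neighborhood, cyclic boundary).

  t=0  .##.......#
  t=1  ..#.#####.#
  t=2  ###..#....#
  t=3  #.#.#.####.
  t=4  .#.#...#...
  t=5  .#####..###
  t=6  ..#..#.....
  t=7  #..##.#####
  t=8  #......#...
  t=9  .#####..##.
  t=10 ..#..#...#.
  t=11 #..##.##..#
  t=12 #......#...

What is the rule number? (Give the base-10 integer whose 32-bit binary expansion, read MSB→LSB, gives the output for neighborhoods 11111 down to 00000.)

  [31] ##### => .  t=1,i=6
  [30] ####. => .  t=1,i=7
  [29] ###.# => .  t=1,i=8
  [28] ###.. => #  t=2,i=2
  [27] ##.## => .  t=5,i=0
  [26] ##.#. => .  t=1,i=9
  [25] ##..# => .  t=2,i=3
  [24] ##... => .  t=0,i=3
  [23] #.### => .  t=1,i=4
  [22] #.##. => .  t=0,i=1
  [21] #.#.# => .  t=3,i=0
  [20] #.#.. => #  t=1,i=10
  [19] #..## => .  t=5,i=7
  [18] #..#. => #  t=1,i=1
  [17] #...# => #  t=4,i=5
  [16] #.... => #  t=0,i=4
  [15] .#### => #  t=1,i=5
  [14] .###. => .  t=5,i=9
  [13] .##.# => .  t=7,i=4
  [12] .##.. => #  t=0,i=2
  [11] .#.## => .  t=0,i=0
  [10] .#.#. => #  t=3,i=1
  [9] .#..# => #  t=1,i=0
  [8] .#... => #  t=2,i=6
  [7] ..### => .  t=2,i=10
  [6] ..##. => .  t=7,i=3
  [5] ..#.# => #  t=0,i=10
  [4] ..#.. => .  t=2,i=5
  [3] ...## => #  t=2,i=9
  [2] ...#. => .  t=0,i=9
  [1] ....# => #  t=0,i=8
  [0] ..... => #  t=0,i=5
  bits 00010000000101111001011100101011 = 269981483

269981483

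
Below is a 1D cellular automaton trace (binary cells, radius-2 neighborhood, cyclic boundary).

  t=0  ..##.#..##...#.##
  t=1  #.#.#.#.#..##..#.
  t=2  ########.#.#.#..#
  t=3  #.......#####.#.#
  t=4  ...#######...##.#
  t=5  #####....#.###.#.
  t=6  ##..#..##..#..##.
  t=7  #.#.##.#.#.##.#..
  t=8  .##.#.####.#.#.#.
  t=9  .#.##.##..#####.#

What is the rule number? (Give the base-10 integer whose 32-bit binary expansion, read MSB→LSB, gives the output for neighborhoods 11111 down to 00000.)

  [31] ##### => .  t=2,i=1
  [30] ####. => .  t=2,i=6
  [29] ###.# => .  t=2,i=7
  [28] ###.. => #  t=4,i=9
  [27] ##.## => .  t=6,i=16
  [26] ##.#. => #  t=0,i=4
  [25] ##..# => #  t=0,i=0
  [24] ##... => .  t=0,i=10
  [23] #.### => #  t=5,i=0
  [22] #.##. => #  t=0,i=15
  [21] #.#.# => #  t=1,i=0
  [20] #.#.. => .  t=0,i=5
  [19] #..## => .  t=0,i=1
  [18] #..#. => .  t=1,i=14
  [17] #...# => #  t=0,i=11
  [16] #.... => .  t=3,i=2
  [15] .#### => #  t=2,i=0
  [14] .###. => .  t=5,i=12
  [13] .##.# => .  t=0,i=3
  [12] .##.. => .  t=0,i=9
  [11] .#.## => .  t=0,i=14
  [10] .#.#. => #  t=1,i=1
  [9] .#..# => #  t=0,i=6
  [8] .#... => #  t=4,i=0
  [7] ..### => #  t=2,i=16
  [6] ..##. => #  t=0,i=2
  [5] ..#.# => .  t=0,i=13
  [4] ..#.. => #  t=6,i=4
  [3] ...## => #  t=3,i=7
  [2] ...#. => #  t=0,i=12
  [1] ....# => #  t=3,i=6
  [0] ..... => #  t=3,i=3
  bits 00010110111000101000011111011111 = 383944671

383944671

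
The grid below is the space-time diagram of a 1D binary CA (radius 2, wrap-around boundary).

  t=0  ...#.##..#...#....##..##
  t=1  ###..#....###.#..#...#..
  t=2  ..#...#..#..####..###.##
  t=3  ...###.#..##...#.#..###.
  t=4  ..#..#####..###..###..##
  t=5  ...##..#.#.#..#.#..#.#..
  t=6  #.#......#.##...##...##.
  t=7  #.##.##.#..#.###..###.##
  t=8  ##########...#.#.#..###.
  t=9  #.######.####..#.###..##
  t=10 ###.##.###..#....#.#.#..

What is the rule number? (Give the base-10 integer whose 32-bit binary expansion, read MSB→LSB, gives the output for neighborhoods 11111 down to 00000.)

3187286797

  ##### -> #   bit 31 = 1  t=4,i=7
  ####. -> .   bit 30 = 0  t=2,i=14
  ###.# -> #   bit 29 = 1  t=1,i=12
  ###.. -> #   bit 28 = 1  t=1,i=2
  ##.## -> #   bit 27 = 1  t=2,i=21
  ##.#. -> #   bit 26 = 1  t=1,i=13
  ##..# -> .   bit 25 = 0  t=0,i=7
  ##... -> #   bit 24 = 1  t=0,i=0
  #.### -> #   bit 23 = 1  t=7,i=13
  #.##. -> #   bit 22 = 1  t=0,i=5
  #.#.# -> #   bit 21 = 1  t=5,i=9
  #.#.. -> #   bit 20 = 1  t=1,i=14
  #..## -> #   bit 19 = 1  t=0,i=21
  #..#. -> .   bit 18 = 0  t=0,i=8
  #...# -> #   bit 17 = 1  t=0,i=1
  #.... -> .   bit 16 = 0  t=0,i=15
  .#### -> .   bit 15 = 0  t=2,i=13
  .###. -> .   bit 14 = 0  t=1,i=1
  .##.# -> #   bit 13 = 1  t=6,i=22
  .##.. -> .   bit 12 = 0  t=0,i=6
  .#.## -> .   bit 11 = 0  t=0,i=4
  .#.#. -> .   bit 10 = 0  t=3,i=16
  .#..# -> #   bit 9 = 1  t=1,i=15
  .#... -> #   bit 8 = 1  t=0,i=10
  ..### -> .   bit 7 = 0  t=1,i=0
  ..##. -> .   bit 6 = 0  t=0,i=18
  ..#.# -> .   bit 5 = 0  t=0,i=3
  ..#.. -> .   bit 4 = 0  t=0,i=9
  ...## -> #   bit 3 = 1  t=0,i=17
  ...#. -> #   bit 2 = 1  t=0,i=2
  ....# -> .   bit 1 = 0  t=0,i=16
  ..... -> #   bit 0 = 1  t=5,i=0
  bits 10111101111110100010001100001101 = 3187286797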